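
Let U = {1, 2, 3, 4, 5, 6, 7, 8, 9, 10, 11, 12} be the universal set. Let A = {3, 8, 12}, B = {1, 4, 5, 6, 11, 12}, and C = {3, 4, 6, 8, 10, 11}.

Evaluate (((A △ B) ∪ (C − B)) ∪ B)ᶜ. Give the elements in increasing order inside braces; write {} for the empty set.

{2, 7, 9}

A △ B = {1, 3, 4, 5, 6, 8, 11}
C − B = {3, 8, 10}
(A △ B) ∪ (C − B) = {1, 3, 4, 5, 6, 8, 10, 11}
((A △ B) ∪ (C − B)) ∪ B = {1, 3, 4, 5, 6, 8, 10, 11, 12}
(((A △ B) ∪ (C − B)) ∪ B)ᶜ = {2, 7, 9}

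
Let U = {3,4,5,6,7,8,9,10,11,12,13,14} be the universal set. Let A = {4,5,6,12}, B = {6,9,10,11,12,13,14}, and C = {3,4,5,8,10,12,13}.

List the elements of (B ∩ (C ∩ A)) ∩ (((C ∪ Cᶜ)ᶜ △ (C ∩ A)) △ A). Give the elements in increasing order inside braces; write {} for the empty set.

C ∩ A = {4,5,12}
B ∩ (C ∩ A) = {12}
Cᶜ = {6,7,9,11,14}
C ∪ Cᶜ = {3,4,5,6,7,8,9,10,11,12,13,14}
(C ∪ Cᶜ)ᶜ = {}
(C ∪ Cᶜ)ᶜ △ (C ∩ A) = {4,5,12}
((C ∪ Cᶜ)ᶜ △ (C ∩ A)) △ A = {6}
(B ∩ (C ∩ A)) ∩ (((C ∪ Cᶜ)ᶜ △ (C ∩ A)) △ A) = {}

{}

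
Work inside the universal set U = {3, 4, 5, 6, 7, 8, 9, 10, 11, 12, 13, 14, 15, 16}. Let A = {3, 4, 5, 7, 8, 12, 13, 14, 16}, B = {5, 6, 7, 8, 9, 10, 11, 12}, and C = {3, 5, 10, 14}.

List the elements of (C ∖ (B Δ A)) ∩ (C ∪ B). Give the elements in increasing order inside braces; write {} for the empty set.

B Δ A = {3, 4, 6, 9, 10, 11, 13, 14, 16}
C ∖ (B Δ A) = {5}
C ∪ B = {3, 5, 6, 7, 8, 9, 10, 11, 12, 14}
(C ∖ (B Δ A)) ∩ (C ∪ B) = {5}

{5}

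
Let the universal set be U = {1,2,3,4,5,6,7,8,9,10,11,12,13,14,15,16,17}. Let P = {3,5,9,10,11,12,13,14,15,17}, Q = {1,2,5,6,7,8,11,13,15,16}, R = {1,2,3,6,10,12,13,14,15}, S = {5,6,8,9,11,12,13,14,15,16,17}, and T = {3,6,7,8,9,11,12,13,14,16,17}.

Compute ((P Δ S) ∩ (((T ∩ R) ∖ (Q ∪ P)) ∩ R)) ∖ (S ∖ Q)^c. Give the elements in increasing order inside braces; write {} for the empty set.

P Δ S = {3,6,8,10,16}
T ∩ R = {3,6,12,13,14}
Q ∪ P = {1,2,3,5,6,7,8,9,10,11,12,13,14,15,16,17}
(T ∩ R) ∖ (Q ∪ P) = {}
((T ∩ R) ∖ (Q ∪ P)) ∩ R = {}
(P Δ S) ∩ (((T ∩ R) ∖ (Q ∪ P)) ∩ R) = {}
S ∖ Q = {9,12,14,17}
(S ∖ Q)^c = {1,2,3,4,5,6,7,8,10,11,13,15,16}
((P Δ S) ∩ (((T ∩ R) ∖ (Q ∪ P)) ∩ R)) ∖ (S ∖ Q)^c = {}

{}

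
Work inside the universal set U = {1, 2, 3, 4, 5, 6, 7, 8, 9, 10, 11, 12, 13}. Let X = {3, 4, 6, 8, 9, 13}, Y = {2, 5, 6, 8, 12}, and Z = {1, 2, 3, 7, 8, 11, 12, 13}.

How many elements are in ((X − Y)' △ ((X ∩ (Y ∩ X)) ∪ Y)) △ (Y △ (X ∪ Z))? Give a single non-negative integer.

6

X − Y = {3, 4, 9, 13}
(X − Y)' = {1, 2, 5, 6, 7, 8, 10, 11, 12}
Y ∩ X = {6, 8}
X ∩ (Y ∩ X) = {6, 8}
(X ∩ (Y ∩ X)) ∪ Y = {2, 5, 6, 8, 12}
(X − Y)' △ ((X ∩ (Y ∩ X)) ∪ Y) = {1, 7, 10, 11}
X ∪ Z = {1, 2, 3, 4, 6, 7, 8, 9, 11, 12, 13}
Y △ (X ∪ Z) = {1, 3, 4, 5, 7, 9, 11, 13}
((X − Y)' △ ((X ∩ (Y ∩ X)) ∪ Y)) △ (Y △ (X ∪ Z)) = {3, 4, 5, 9, 10, 13}
|((X − Y)' △ ((X ∩ (Y ∩ X)) ∪ Y)) △ (Y △ (X ∪ Z))| = 6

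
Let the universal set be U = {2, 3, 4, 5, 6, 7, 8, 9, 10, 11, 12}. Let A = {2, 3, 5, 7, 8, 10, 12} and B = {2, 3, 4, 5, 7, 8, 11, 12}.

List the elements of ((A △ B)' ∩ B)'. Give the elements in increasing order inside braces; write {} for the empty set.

{4, 6, 9, 10, 11}

A △ B = {4, 10, 11}
(A △ B)' = {2, 3, 5, 6, 7, 8, 9, 12}
(A △ B)' ∩ B = {2, 3, 5, 7, 8, 12}
((A △ B)' ∩ B)' = {4, 6, 9, 10, 11}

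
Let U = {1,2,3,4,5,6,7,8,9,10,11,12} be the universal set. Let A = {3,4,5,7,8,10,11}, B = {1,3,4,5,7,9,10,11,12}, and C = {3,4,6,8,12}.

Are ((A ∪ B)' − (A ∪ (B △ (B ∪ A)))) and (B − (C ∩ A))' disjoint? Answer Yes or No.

A ∪ B = {1,3,4,5,7,8,9,10,11,12}
(A ∪ B)' = {2,6}
B ∪ A = {1,3,4,5,7,8,9,10,11,12}
B △ (B ∪ A) = {8}
A ∪ (B △ (B ∪ A)) = {3,4,5,7,8,10,11}
(A ∪ B)' − (A ∪ (B △ (B ∪ A))) = {2,6}
C ∩ A = {3,4,8}
B − (C ∩ A) = {1,5,7,9,10,11,12}
(B − (C ∩ A))' = {2,3,4,6,8}
2 lies in both, so they are not disjoint.

No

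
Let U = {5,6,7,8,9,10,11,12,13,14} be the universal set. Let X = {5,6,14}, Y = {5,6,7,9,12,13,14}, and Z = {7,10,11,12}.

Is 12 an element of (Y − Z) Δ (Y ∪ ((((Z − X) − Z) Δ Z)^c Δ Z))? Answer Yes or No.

12 ∈ Y and 12 ∈ Z, so 12 ∉ Y − Z
12 ∈ Z and 12 ∉ X, so 12 ∈ Z − X
12 ∈ (Z − X) and 12 ∈ Z, so 12 ∉ (Z − X) − Z
12 ∉ ((Z − X) − Z) and 12 ∈ Z, so 12 ∈ ((Z − X) − Z) Δ Z
12 ∉ (((Z − X) − Z) Δ Z)^c since 12 ∈ (((Z − X) − Z) Δ Z)
12 ∉ (((Z − X) − Z) Δ Z)^c and 12 ∈ Z, so 12 ∈ (((Z − X) − Z) Δ Z)^c Δ Z
12 ∈ Y and 12 ∈ ((((Z − X) − Z) Δ Z)^c Δ Z), so 12 ∈ Y ∪ ((((Z − X) − Z) Δ Z)^c Δ Z)
12 ∉ (Y − Z) and 12 ∈ (Y ∪ ((((Z − X) − Z) Δ Z)^c Δ Z)), so 12 ∈ (Y − Z) Δ (Y ∪ ((((Z − X) − Z) Δ Z)^c Δ Z))

Yes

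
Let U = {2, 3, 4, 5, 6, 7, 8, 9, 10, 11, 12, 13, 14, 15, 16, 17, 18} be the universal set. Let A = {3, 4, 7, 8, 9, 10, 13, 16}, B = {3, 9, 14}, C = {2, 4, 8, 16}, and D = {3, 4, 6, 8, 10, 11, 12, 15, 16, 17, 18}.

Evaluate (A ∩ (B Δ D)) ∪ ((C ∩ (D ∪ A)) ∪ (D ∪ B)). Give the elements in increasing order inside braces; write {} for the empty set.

B Δ D = {4, 6, 8, 9, 10, 11, 12, 14, 15, 16, 17, 18}
A ∩ (B Δ D) = {4, 8, 9, 10, 16}
D ∪ A = {3, 4, 6, 7, 8, 9, 10, 11, 12, 13, 15, 16, 17, 18}
C ∩ (D ∪ A) = {4, 8, 16}
D ∪ B = {3, 4, 6, 8, 9, 10, 11, 12, 14, 15, 16, 17, 18}
(C ∩ (D ∪ A)) ∪ (D ∪ B) = {3, 4, 6, 8, 9, 10, 11, 12, 14, 15, 16, 17, 18}
(A ∩ (B Δ D)) ∪ ((C ∩ (D ∪ A)) ∪ (D ∪ B)) = {3, 4, 6, 8, 9, 10, 11, 12, 14, 15, 16, 17, 18}

{3, 4, 6, 8, 9, 10, 11, 12, 14, 15, 16, 17, 18}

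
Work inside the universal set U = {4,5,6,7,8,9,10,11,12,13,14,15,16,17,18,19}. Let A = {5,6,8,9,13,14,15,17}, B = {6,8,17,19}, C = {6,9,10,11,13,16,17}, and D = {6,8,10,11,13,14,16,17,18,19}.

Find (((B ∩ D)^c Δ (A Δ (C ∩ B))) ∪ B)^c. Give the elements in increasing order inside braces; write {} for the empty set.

B ∩ D = {6,8,17,19}
(B ∩ D)^c = {4,5,7,9,10,11,12,13,14,15,16,18}
C ∩ B = {6,17}
A Δ (C ∩ B) = {5,8,9,13,14,15}
(B ∩ D)^c Δ (A Δ (C ∩ B)) = {4,7,8,10,11,12,16,18}
((B ∩ D)^c Δ (A Δ (C ∩ B))) ∪ B = {4,6,7,8,10,11,12,16,17,18,19}
(((B ∩ D)^c Δ (A Δ (C ∩ B))) ∪ B)^c = {5,9,13,14,15}

{5,9,13,14,15}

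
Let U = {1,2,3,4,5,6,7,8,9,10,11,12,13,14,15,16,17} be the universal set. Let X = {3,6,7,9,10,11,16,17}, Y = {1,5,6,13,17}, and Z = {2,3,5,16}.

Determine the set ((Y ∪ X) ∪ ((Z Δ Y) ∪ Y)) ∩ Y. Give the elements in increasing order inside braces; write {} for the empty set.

{1,5,6,13,17}

Y ∪ X = {1,3,5,6,7,9,10,11,13,16,17}
Z Δ Y = {1,2,3,6,13,16,17}
(Z Δ Y) ∪ Y = {1,2,3,5,6,13,16,17}
(Y ∪ X) ∪ ((Z Δ Y) ∪ Y) = {1,2,3,5,6,7,9,10,11,13,16,17}
((Y ∪ X) ∪ ((Z Δ Y) ∪ Y)) ∩ Y = {1,5,6,13,17}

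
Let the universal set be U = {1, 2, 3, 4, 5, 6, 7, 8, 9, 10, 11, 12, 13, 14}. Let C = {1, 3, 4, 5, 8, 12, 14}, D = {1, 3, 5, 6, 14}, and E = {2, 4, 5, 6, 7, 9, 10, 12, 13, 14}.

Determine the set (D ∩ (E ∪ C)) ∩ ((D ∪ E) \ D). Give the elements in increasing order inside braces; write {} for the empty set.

{}

E ∪ C = {1, 2, 3, 4, 5, 6, 7, 8, 9, 10, 12, 13, 14}
D ∩ (E ∪ C) = {1, 3, 5, 6, 14}
D ∪ E = {1, 2, 3, 4, 5, 6, 7, 9, 10, 12, 13, 14}
(D ∪ E) \ D = {2, 4, 7, 9, 10, 12, 13}
(D ∩ (E ∪ C)) ∩ ((D ∪ E) \ D) = {}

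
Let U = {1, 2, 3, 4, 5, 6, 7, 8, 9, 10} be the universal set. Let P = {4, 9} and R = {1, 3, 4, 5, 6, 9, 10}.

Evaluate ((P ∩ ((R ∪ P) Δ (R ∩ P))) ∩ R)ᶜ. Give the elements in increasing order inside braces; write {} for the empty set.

R ∪ P = {1, 3, 4, 5, 6, 9, 10}
R ∩ P = {4, 9}
(R ∪ P) Δ (R ∩ P) = {1, 3, 5, 6, 10}
P ∩ ((R ∪ P) Δ (R ∩ P)) = {}
(P ∩ ((R ∪ P) Δ (R ∩ P))) ∩ R = {}
((P ∩ ((R ∪ P) Δ (R ∩ P))) ∩ R)ᶜ = {1, 2, 3, 4, 5, 6, 7, 8, 9, 10}

{1, 2, 3, 4, 5, 6, 7, 8, 9, 10}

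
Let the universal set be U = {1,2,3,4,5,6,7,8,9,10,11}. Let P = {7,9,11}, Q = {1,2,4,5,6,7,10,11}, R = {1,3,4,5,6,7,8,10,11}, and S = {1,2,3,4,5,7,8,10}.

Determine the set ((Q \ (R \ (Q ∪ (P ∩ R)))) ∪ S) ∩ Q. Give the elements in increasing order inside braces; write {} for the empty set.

P ∩ R = {7,11}
Q ∪ (P ∩ R) = {1,2,4,5,6,7,10,11}
R \ (Q ∪ (P ∩ R)) = {3,8}
Q \ (R \ (Q ∪ (P ∩ R))) = {1,2,4,5,6,7,10,11}
(Q \ (R \ (Q ∪ (P ∩ R)))) ∪ S = {1,2,3,4,5,6,7,8,10,11}
((Q \ (R \ (Q ∪ (P ∩ R)))) ∪ S) ∩ Q = {1,2,4,5,6,7,10,11}

{1,2,4,5,6,7,10,11}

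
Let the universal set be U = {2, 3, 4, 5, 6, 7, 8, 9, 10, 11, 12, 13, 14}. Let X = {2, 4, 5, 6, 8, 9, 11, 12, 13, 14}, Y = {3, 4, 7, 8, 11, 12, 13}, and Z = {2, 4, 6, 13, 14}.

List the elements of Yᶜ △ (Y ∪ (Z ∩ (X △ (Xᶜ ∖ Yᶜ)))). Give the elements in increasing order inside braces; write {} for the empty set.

{3, 4, 5, 7, 8, 9, 10, 11, 12, 13}

Yᶜ = {2, 5, 6, 9, 10, 14}
Xᶜ = {3, 7, 10}
Xᶜ ∖ Yᶜ = {3, 7}
X △ (Xᶜ ∖ Yᶜ) = {2, 3, 4, 5, 6, 7, 8, 9, 11, 12, 13, 14}
Z ∩ (X △ (Xᶜ ∖ Yᶜ)) = {2, 4, 6, 13, 14}
Y ∪ (Z ∩ (X △ (Xᶜ ∖ Yᶜ))) = {2, 3, 4, 6, 7, 8, 11, 12, 13, 14}
Yᶜ △ (Y ∪ (Z ∩ (X △ (Xᶜ ∖ Yᶜ)))) = {3, 4, 5, 7, 8, 9, 10, 11, 12, 13}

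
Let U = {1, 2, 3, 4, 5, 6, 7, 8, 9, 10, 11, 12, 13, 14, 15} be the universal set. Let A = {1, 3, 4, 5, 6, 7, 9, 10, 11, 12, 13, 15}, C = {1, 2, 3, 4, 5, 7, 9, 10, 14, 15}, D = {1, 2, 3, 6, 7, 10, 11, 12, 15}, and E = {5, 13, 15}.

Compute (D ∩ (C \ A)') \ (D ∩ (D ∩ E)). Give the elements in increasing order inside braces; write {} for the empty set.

C \ A = {2, 14}
(C \ A)' = {1, 3, 4, 5, 6, 7, 8, 9, 10, 11, 12, 13, 15}
D ∩ (C \ A)' = {1, 3, 6, 7, 10, 11, 12, 15}
D ∩ E = {15}
D ∩ (D ∩ E) = {15}
(D ∩ (C \ A)') \ (D ∩ (D ∩ E)) = {1, 3, 6, 7, 10, 11, 12}

{1, 3, 6, 7, 10, 11, 12}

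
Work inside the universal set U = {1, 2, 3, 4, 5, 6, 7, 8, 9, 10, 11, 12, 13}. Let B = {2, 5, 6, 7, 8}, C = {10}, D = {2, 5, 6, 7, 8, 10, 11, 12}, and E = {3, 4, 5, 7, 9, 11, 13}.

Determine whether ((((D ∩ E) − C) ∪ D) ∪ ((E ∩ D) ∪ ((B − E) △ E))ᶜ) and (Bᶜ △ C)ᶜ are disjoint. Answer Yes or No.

D ∩ E = {5, 7, 11}
(D ∩ E) − C = {5, 7, 11}
((D ∩ E) − C) ∪ D = {2, 5, 6, 7, 8, 10, 11, 12}
E ∩ D = {5, 7, 11}
B − E = {2, 6, 8}
(B − E) △ E = {2, 3, 4, 5, 6, 7, 8, 9, 11, 13}
(E ∩ D) ∪ ((B − E) △ E) = {2, 3, 4, 5, 6, 7, 8, 9, 11, 13}
((E ∩ D) ∪ ((B − E) △ E))ᶜ = {1, 10, 12}
(((D ∩ E) − C) ∪ D) ∪ ((E ∩ D) ∪ ((B − E) △ E))ᶜ = {1, 2, 5, 6, 7, 8, 10, 11, 12}
Bᶜ = {1, 3, 4, 9, 10, 11, 12, 13}
Bᶜ △ C = {1, 3, 4, 9, 11, 12, 13}
(Bᶜ △ C)ᶜ = {2, 5, 6, 7, 8, 10}
2 lies in both, so they are not disjoint.

No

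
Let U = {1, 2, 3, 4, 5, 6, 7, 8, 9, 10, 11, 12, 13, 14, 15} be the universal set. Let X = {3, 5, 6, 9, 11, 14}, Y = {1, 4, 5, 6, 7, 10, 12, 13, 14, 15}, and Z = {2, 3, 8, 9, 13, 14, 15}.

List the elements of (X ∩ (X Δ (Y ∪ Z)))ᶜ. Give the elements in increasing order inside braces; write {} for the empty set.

Y ∪ Z = {1, 2, 3, 4, 5, 6, 7, 8, 9, 10, 12, 13, 14, 15}
X Δ (Y ∪ Z) = {1, 2, 4, 7, 8, 10, 11, 12, 13, 15}
X ∩ (X Δ (Y ∪ Z)) = {11}
(X ∩ (X Δ (Y ∪ Z)))ᶜ = {1, 2, 3, 4, 5, 6, 7, 8, 9, 10, 12, 13, 14, 15}

{1, 2, 3, 4, 5, 6, 7, 8, 9, 10, 12, 13, 14, 15}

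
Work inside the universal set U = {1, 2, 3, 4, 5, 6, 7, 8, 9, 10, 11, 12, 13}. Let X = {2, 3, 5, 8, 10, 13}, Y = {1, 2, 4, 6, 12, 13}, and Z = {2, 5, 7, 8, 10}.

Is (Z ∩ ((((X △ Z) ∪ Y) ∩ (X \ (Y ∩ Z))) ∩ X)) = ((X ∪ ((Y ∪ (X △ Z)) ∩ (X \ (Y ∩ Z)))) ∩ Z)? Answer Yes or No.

X △ Z = {3, 7, 13}
(X △ Z) ∪ Y = {1, 2, 3, 4, 6, 7, 12, 13}
Y ∩ Z = {2}
X \ (Y ∩ Z) = {3, 5, 8, 10, 13}
((X △ Z) ∪ Y) ∩ (X \ (Y ∩ Z)) = {3, 13}
(((X △ Z) ∪ Y) ∩ (X \ (Y ∩ Z))) ∩ X = {3, 13}
Z ∩ ((((X △ Z) ∪ Y) ∩ (X \ (Y ∩ Z))) ∩ X) = {}
Y ∪ (X △ Z) = {1, 2, 3, 4, 6, 7, 12, 13}
(Y ∪ (X △ Z)) ∩ (X \ (Y ∩ Z)) = {3, 13}
X ∪ ((Y ∪ (X △ Z)) ∩ (X \ (Y ∩ Z))) = {2, 3, 5, 8, 10, 13}
(X ∪ ((Y ∪ (X △ Z)) ∩ (X \ (Y ∩ Z)))) ∩ Z = {2, 5, 8, 10}
2 ∈ (X ∪ ((Y ∪ (X △ Z)) ∩ (X \ (Y ∩ Z)))) ∩ Z but 2 ∉ Z ∩ ((((X △ Z) ∪ Y) ∩ (X \ (Y ∩ Z))) ∩ X), so they differ.

No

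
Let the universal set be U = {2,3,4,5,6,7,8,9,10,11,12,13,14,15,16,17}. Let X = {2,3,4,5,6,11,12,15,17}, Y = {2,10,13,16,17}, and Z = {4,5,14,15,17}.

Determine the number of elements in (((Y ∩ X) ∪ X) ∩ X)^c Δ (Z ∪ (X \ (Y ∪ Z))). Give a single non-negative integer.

Y ∩ X = {2,17}
(Y ∩ X) ∪ X = {2,3,4,5,6,11,12,15,17}
((Y ∩ X) ∪ X) ∩ X = {2,3,4,5,6,11,12,15,17}
(((Y ∩ X) ∪ X) ∩ X)^c = {7,8,9,10,13,14,16}
Y ∪ Z = {2,4,5,10,13,14,15,16,17}
X \ (Y ∪ Z) = {3,6,11,12}
Z ∪ (X \ (Y ∪ Z)) = {3,4,5,6,11,12,14,15,17}
(((Y ∩ X) ∪ X) ∩ X)^c Δ (Z ∪ (X \ (Y ∪ Z))) = {3,4,5,6,7,8,9,10,11,12,13,15,16,17}
|(((Y ∩ X) ∪ X) ∩ X)^c Δ (Z ∪ (X \ (Y ∪ Z)))| = 14

14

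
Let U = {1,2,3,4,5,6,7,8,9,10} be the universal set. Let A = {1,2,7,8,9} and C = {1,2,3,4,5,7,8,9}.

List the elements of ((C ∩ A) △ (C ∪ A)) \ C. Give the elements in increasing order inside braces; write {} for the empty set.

{}

C ∩ A = {1,2,7,8,9}
C ∪ A = {1,2,3,4,5,7,8,9}
(C ∩ A) △ (C ∪ A) = {3,4,5}
((C ∩ A) △ (C ∪ A)) \ C = {}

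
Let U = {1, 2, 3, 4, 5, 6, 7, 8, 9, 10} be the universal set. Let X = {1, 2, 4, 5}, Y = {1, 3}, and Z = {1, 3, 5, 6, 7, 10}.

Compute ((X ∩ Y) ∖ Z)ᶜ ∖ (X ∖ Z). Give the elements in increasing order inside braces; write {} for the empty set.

X ∩ Y = {1}
(X ∩ Y) ∖ Z = {}
((X ∩ Y) ∖ Z)ᶜ = {1, 2, 3, 4, 5, 6, 7, 8, 9, 10}
X ∖ Z = {2, 4}
((X ∩ Y) ∖ Z)ᶜ ∖ (X ∖ Z) = {1, 3, 5, 6, 7, 8, 9, 10}

{1, 3, 5, 6, 7, 8, 9, 10}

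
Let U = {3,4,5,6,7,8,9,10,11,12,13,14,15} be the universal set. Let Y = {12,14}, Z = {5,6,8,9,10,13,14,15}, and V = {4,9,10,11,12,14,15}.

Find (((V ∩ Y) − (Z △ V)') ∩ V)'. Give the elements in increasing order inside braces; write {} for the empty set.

{3,4,5,6,7,8,9,10,11,13,14,15}

V ∩ Y = {12,14}
Z △ V = {4,5,6,8,11,12,13}
(Z △ V)' = {3,7,9,10,14,15}
(V ∩ Y) − (Z △ V)' = {12}
((V ∩ Y) − (Z △ V)') ∩ V = {12}
(((V ∩ Y) − (Z △ V)') ∩ V)' = {3,4,5,6,7,8,9,10,11,13,14,15}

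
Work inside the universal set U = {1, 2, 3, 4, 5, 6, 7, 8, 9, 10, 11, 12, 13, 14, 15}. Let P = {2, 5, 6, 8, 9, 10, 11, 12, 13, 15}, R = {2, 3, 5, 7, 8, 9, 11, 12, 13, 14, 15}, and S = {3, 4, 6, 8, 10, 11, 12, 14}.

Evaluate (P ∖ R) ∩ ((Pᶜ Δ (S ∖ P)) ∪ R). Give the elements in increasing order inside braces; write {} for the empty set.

P ∖ R = {6, 10}
Pᶜ = {1, 3, 4, 7, 14}
S ∖ P = {3, 4, 14}
Pᶜ Δ (S ∖ P) = {1, 7}
(Pᶜ Δ (S ∖ P)) ∪ R = {1, 2, 3, 5, 7, 8, 9, 11, 12, 13, 14, 15}
(P ∖ R) ∩ ((Pᶜ Δ (S ∖ P)) ∪ R) = {}

{}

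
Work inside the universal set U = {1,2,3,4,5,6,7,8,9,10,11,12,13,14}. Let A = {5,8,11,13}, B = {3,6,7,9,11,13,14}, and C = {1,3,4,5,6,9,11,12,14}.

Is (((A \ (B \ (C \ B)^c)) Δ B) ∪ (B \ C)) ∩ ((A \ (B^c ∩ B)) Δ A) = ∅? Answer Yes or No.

Yes

C \ B = {1,4,5,12}
(C \ B)^c = {2,3,6,7,8,9,10,11,13,14}
B \ (C \ B)^c = {}
A \ (B \ (C \ B)^c) = {5,8,11,13}
(A \ (B \ (C \ B)^c)) Δ B = {3,5,6,7,8,9,14}
B \ C = {7,13}
((A \ (B \ (C \ B)^c)) Δ B) ∪ (B \ C) = {3,5,6,7,8,9,13,14}
B^c = {1,2,4,5,8,10,12}
B^c ∩ B = {}
A \ (B^c ∩ B) = {5,8,11,13}
(A \ (B^c ∩ B)) Δ A = {}
{3,5,6,7,8,9,13,14} and {} share no elements.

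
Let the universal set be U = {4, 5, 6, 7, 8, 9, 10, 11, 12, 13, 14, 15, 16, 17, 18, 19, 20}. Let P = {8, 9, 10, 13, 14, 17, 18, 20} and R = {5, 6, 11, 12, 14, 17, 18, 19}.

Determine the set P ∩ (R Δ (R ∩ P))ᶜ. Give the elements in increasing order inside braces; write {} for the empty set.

{8, 9, 10, 13, 14, 17, 18, 20}

R ∩ P = {14, 17, 18}
R Δ (R ∩ P) = {5, 6, 11, 12, 19}
(R Δ (R ∩ P))ᶜ = {4, 7, 8, 9, 10, 13, 14, 15, 16, 17, 18, 20}
P ∩ (R Δ (R ∩ P))ᶜ = {8, 9, 10, 13, 14, 17, 18, 20}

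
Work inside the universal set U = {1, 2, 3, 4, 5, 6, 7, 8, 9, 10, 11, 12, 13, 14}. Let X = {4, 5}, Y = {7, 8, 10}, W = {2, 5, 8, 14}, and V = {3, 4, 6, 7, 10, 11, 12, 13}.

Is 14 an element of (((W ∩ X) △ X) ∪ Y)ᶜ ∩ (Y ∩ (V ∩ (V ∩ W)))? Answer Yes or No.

14 ∈ W and 14 ∉ X, so 14 ∉ W ∩ X
14 ∉ (W ∩ X) and 14 ∉ X, so 14 ∉ (W ∩ X) △ X
14 ∉ ((W ∩ X) △ X) and 14 ∉ Y, so 14 ∉ ((W ∩ X) △ X) ∪ Y
14 ∈ (((W ∩ X) △ X) ∪ Y)ᶜ since 14 ∉ (((W ∩ X) △ X) ∪ Y)
14 ∉ V and 14 ∈ W, so 14 ∉ V ∩ W
14 ∉ V and 14 ∉ (V ∩ W), so 14 ∉ V ∩ (V ∩ W)
14 ∉ Y and 14 ∉ (V ∩ (V ∩ W)), so 14 ∉ Y ∩ (V ∩ (V ∩ W))
14 ∈ (((W ∩ X) △ X) ∪ Y)ᶜ and 14 ∉ (Y ∩ (V ∩ (V ∩ W))), so 14 ∉ (((W ∩ X) △ X) ∪ Y)ᶜ ∩ (Y ∩ (V ∩ (V ∩ W)))

No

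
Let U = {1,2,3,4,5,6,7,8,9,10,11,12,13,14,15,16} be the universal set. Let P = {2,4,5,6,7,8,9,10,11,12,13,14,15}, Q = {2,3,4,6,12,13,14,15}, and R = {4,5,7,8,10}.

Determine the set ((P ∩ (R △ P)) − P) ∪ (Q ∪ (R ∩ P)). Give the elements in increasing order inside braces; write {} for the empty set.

R △ P = {2,6,9,11,12,13,14,15}
P ∩ (R △ P) = {2,6,9,11,12,13,14,15}
(P ∩ (R △ P)) − P = {}
R ∩ P = {4,5,7,8,10}
Q ∪ (R ∩ P) = {2,3,4,5,6,7,8,10,12,13,14,15}
((P ∩ (R △ P)) − P) ∪ (Q ∪ (R ∩ P)) = {2,3,4,5,6,7,8,10,12,13,14,15}

{2,3,4,5,6,7,8,10,12,13,14,15}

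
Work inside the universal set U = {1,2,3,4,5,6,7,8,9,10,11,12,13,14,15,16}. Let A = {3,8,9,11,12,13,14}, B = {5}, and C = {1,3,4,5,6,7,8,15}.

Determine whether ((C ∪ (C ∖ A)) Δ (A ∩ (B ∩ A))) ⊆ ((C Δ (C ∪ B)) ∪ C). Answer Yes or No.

Yes

C ∖ A = {1,4,5,6,7,15}
C ∪ (C ∖ A) = {1,3,4,5,6,7,8,15}
B ∩ A = {}
A ∩ (B ∩ A) = {}
(C ∪ (C ∖ A)) Δ (A ∩ (B ∩ A)) = {1,3,4,5,6,7,8,15}
C ∪ B = {1,3,4,5,6,7,8,15}
C Δ (C ∪ B) = {}
(C Δ (C ∪ B)) ∪ C = {1,3,4,5,6,7,8,15}
Every element of {1,3,4,5,6,7,8,15} is in {1,3,4,5,6,7,8,15}, so (C ∪ (C ∖ A)) Δ (A ∩ (B ∩ A)) ⊆ (C Δ (C ∪ B)) ∪ C.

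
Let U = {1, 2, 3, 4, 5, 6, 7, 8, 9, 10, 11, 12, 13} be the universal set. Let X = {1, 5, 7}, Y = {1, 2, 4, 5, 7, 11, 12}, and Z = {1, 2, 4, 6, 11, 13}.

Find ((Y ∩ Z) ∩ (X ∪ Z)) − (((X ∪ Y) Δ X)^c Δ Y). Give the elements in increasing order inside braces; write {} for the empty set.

Y ∩ Z = {1, 2, 4, 11}
X ∪ Z = {1, 2, 4, 5, 6, 7, 11, 13}
(Y ∩ Z) ∩ (X ∪ Z) = {1, 2, 4, 11}
X ∪ Y = {1, 2, 4, 5, 7, 11, 12}
(X ∪ Y) Δ X = {2, 4, 11, 12}
((X ∪ Y) Δ X)^c = {1, 3, 5, 6, 7, 8, 9, 10, 13}
((X ∪ Y) Δ X)^c Δ Y = {2, 3, 4, 6, 8, 9, 10, 11, 12, 13}
((Y ∩ Z) ∩ (X ∪ Z)) − (((X ∪ Y) Δ X)^c Δ Y) = {1}

{1}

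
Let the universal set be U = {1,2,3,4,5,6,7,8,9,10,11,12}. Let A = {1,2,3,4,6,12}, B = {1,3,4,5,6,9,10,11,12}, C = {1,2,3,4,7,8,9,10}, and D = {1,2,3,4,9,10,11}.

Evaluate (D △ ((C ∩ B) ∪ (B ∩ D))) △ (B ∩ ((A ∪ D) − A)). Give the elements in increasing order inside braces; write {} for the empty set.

C ∩ B = {1,3,4,9,10}
B ∩ D = {1,3,4,9,10,11}
(C ∩ B) ∪ (B ∩ D) = {1,3,4,9,10,11}
D △ ((C ∩ B) ∪ (B ∩ D)) = {2}
A ∪ D = {1,2,3,4,6,9,10,11,12}
(A ∪ D) − A = {9,10,11}
B ∩ ((A ∪ D) − A) = {9,10,11}
(D △ ((C ∩ B) ∪ (B ∩ D))) △ (B ∩ ((A ∪ D) − A)) = {2,9,10,11}

{2,9,10,11}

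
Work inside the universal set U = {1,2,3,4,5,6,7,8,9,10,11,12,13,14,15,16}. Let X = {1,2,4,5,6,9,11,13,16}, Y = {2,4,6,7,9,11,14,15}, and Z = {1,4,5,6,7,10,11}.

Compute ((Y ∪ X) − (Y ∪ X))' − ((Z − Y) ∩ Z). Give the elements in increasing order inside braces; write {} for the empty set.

{2,3,4,6,7,8,9,11,12,13,14,15,16}

Y ∪ X = {1,2,4,5,6,7,9,11,13,14,15,16}
(Y ∪ X) − (Y ∪ X) = {}
((Y ∪ X) − (Y ∪ X))' = {1,2,3,4,5,6,7,8,9,10,11,12,13,14,15,16}
Z − Y = {1,5,10}
(Z − Y) ∩ Z = {1,5,10}
((Y ∪ X) − (Y ∪ X))' − ((Z − Y) ∩ Z) = {2,3,4,6,7,8,9,11,12,13,14,15,16}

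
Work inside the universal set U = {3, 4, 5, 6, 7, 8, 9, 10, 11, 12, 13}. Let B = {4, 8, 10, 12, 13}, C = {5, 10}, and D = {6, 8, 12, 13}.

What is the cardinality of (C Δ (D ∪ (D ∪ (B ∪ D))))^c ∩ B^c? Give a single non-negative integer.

B ∪ D = {4, 6, 8, 10, 12, 13}
D ∪ (B ∪ D) = {4, 6, 8, 10, 12, 13}
D ∪ (D ∪ (B ∪ D)) = {4, 6, 8, 10, 12, 13}
C Δ (D ∪ (D ∪ (B ∪ D))) = {4, 5, 6, 8, 12, 13}
(C Δ (D ∪ (D ∪ (B ∪ D))))^c = {3, 7, 9, 10, 11}
B^c = {3, 5, 6, 7, 9, 11}
(C Δ (D ∪ (D ∪ (B ∪ D))))^c ∩ B^c = {3, 7, 9, 11}
|(C Δ (D ∪ (D ∪ (B ∪ D))))^c ∩ B^c| = 4

4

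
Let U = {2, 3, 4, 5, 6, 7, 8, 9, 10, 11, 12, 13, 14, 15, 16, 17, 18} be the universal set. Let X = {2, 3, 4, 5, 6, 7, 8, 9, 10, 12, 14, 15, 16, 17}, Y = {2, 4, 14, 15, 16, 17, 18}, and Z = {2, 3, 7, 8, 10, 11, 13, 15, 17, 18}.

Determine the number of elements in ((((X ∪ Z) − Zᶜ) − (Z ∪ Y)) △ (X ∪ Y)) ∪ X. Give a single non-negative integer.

X ∪ Z = {2, 3, 4, 5, 6, 7, 8, 9, 10, 11, 12, 13, 14, 15, 16, 17, 18}
Zᶜ = {4, 5, 6, 9, 12, 14, 16}
(X ∪ Z) − Zᶜ = {2, 3, 7, 8, 10, 11, 13, 15, 17, 18}
Z ∪ Y = {2, 3, 4, 7, 8, 10, 11, 13, 14, 15, 16, 17, 18}
((X ∪ Z) − Zᶜ) − (Z ∪ Y) = {}
X ∪ Y = {2, 3, 4, 5, 6, 7, 8, 9, 10, 12, 14, 15, 16, 17, 18}
(((X ∪ Z) − Zᶜ) − (Z ∪ Y)) △ (X ∪ Y) = {2, 3, 4, 5, 6, 7, 8, 9, 10, 12, 14, 15, 16, 17, 18}
((((X ∪ Z) − Zᶜ) − (Z ∪ Y)) △ (X ∪ Y)) ∪ X = {2, 3, 4, 5, 6, 7, 8, 9, 10, 12, 14, 15, 16, 17, 18}
|((((X ∪ Z) − Zᶜ) − (Z ∪ Y)) △ (X ∪ Y)) ∪ X| = 15

15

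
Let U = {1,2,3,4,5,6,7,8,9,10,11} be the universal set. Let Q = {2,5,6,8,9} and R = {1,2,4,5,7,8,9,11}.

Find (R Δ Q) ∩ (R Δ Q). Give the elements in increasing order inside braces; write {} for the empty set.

R Δ Q = {1,4,6,7,11}
(R Δ Q) ∩ (R Δ Q) = {1,4,6,7,11}

{1,4,6,7,11}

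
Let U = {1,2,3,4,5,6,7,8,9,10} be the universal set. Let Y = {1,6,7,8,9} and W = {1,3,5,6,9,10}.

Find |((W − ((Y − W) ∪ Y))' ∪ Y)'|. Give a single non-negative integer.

Y − W = {7,8}
(Y − W) ∪ Y = {1,6,7,8,9}
W − ((Y − W) ∪ Y) = {3,5,10}
(W − ((Y − W) ∪ Y))' = {1,2,4,6,7,8,9}
(W − ((Y − W) ∪ Y))' ∪ Y = {1,2,4,6,7,8,9}
((W − ((Y − W) ∪ Y))' ∪ Y)' = {3,5,10}
|((W − ((Y − W) ∪ Y))' ∪ Y)'| = 3

3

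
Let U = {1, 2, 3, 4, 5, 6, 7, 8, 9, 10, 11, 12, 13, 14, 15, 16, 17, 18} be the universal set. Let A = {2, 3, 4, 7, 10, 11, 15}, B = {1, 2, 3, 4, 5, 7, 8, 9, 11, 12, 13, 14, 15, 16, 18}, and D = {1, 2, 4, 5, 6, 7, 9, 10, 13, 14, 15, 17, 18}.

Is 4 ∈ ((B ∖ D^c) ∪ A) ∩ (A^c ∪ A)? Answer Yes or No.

Yes

4 ∈ D, so 4 ∉ D^c
4 ∈ B and 4 ∉ D^c, so 4 ∈ B ∖ D^c
4 ∈ (B ∖ D^c) and 4 ∈ A, so 4 ∈ (B ∖ D^c) ∪ A
4 ∈ A, so 4 ∉ A^c
4 ∉ A^c and 4 ∈ A, so 4 ∈ A^c ∪ A
4 ∈ ((B ∖ D^c) ∪ A) and 4 ∈ (A^c ∪ A), so 4 ∈ ((B ∖ D^c) ∪ A) ∩ (A^c ∪ A)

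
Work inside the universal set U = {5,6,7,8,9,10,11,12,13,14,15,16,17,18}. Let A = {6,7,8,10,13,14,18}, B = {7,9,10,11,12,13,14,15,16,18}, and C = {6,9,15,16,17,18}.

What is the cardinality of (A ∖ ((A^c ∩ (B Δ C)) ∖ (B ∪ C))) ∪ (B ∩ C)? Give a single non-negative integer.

10

A^c = {5,9,11,12,15,16,17}
B Δ C = {6,7,10,11,12,13,14,17}
A^c ∩ (B Δ C) = {11,12,17}
B ∪ C = {6,7,9,10,11,12,13,14,15,16,17,18}
(A^c ∩ (B Δ C)) ∖ (B ∪ C) = {}
A ∖ ((A^c ∩ (B Δ C)) ∖ (B ∪ C)) = {6,7,8,10,13,14,18}
B ∩ C = {9,15,16,18}
(A ∖ ((A^c ∩ (B Δ C)) ∖ (B ∪ C))) ∪ (B ∩ C) = {6,7,8,9,10,13,14,15,16,18}
|(A ∖ ((A^c ∩ (B Δ C)) ∖ (B ∪ C))) ∪ (B ∩ C)| = 10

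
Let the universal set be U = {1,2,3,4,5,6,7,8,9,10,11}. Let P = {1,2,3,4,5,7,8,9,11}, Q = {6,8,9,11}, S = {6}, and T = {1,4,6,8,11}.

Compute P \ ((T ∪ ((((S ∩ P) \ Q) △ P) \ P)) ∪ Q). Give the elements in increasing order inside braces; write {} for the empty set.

S ∩ P = {}
(S ∩ P) \ Q = {}
((S ∩ P) \ Q) △ P = {1,2,3,4,5,7,8,9,11}
(((S ∩ P) \ Q) △ P) \ P = {}
T ∪ ((((S ∩ P) \ Q) △ P) \ P) = {1,4,6,8,11}
(T ∪ ((((S ∩ P) \ Q) △ P) \ P)) ∪ Q = {1,4,6,8,9,11}
P \ ((T ∪ ((((S ∩ P) \ Q) △ P) \ P)) ∪ Q) = {2,3,5,7}

{2,3,5,7}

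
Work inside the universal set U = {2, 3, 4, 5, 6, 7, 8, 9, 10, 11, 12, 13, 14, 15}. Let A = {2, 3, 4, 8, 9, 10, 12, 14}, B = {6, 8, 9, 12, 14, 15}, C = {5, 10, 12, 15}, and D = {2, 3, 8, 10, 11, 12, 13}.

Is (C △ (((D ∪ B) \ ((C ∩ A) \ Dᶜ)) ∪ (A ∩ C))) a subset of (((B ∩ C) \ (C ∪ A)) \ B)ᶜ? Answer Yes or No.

D ∪ B = {2, 3, 6, 8, 9, 10, 11, 12, 13, 14, 15}
C ∩ A = {10, 12}
Dᶜ = {4, 5, 6, 7, 9, 14, 15}
(C ∩ A) \ Dᶜ = {10, 12}
(D ∪ B) \ ((C ∩ A) \ Dᶜ) = {2, 3, 6, 8, 9, 11, 13, 14, 15}
A ∩ C = {10, 12}
((D ∪ B) \ ((C ∩ A) \ Dᶜ)) ∪ (A ∩ C) = {2, 3, 6, 8, 9, 10, 11, 12, 13, 14, 15}
C △ (((D ∪ B) \ ((C ∩ A) \ Dᶜ)) ∪ (A ∩ C)) = {2, 3, 5, 6, 8, 9, 11, 13, 14}
B ∩ C = {12, 15}
C ∪ A = {2, 3, 4, 5, 8, 9, 10, 12, 14, 15}
(B ∩ C) \ (C ∪ A) = {}
((B ∩ C) \ (C ∪ A)) \ B = {}
(((B ∩ C) \ (C ∪ A)) \ B)ᶜ = {2, 3, 4, 5, 6, 7, 8, 9, 10, 11, 12, 13, 14, 15}
Every element of {2, 3, 5, 6, 8, 9, 11, 13, 14} is in {2, 3, 4, 5, 6, 7, 8, 9, 10, 11, 12, 13, 14, 15}, so C △ (((D ∪ B) \ ((C ∩ A) \ Dᶜ)) ∪ (A ∩ C)) ⊆ (((B ∩ C) \ (C ∪ A)) \ B)ᶜ.

Yes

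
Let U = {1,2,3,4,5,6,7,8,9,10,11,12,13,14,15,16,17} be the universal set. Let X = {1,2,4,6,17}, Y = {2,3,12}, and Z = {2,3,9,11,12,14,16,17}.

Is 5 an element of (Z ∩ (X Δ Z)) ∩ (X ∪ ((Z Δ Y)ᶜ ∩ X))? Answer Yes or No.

No

5 ∉ X and 5 ∉ Z, so 5 ∉ X Δ Z
5 ∉ Z and 5 ∉ (X Δ Z), so 5 ∉ Z ∩ (X Δ Z)
5 ∉ Z and 5 ∉ Y, so 5 ∉ Z Δ Y
5 ∈ (Z Δ Y)ᶜ since 5 ∉ (Z Δ Y)
5 ∈ (Z Δ Y)ᶜ and 5 ∉ X, so 5 ∉ (Z Δ Y)ᶜ ∩ X
5 ∉ X and 5 ∉ ((Z Δ Y)ᶜ ∩ X), so 5 ∉ X ∪ ((Z Δ Y)ᶜ ∩ X)
5 ∉ (Z ∩ (X Δ Z)) and 5 ∉ (X ∪ ((Z Δ Y)ᶜ ∩ X)), so 5 ∉ (Z ∩ (X Δ Z)) ∩ (X ∪ ((Z Δ Y)ᶜ ∩ X))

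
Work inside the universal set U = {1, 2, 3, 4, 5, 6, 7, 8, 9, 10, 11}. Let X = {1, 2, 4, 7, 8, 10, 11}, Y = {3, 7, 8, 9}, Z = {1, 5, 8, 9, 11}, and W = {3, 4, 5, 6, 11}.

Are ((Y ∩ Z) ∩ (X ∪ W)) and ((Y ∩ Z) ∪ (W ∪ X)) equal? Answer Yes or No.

No

Y ∩ Z = {8, 9}
X ∪ W = {1, 2, 3, 4, 5, 6, 7, 8, 10, 11}
(Y ∩ Z) ∩ (X ∪ W) = {8}
W ∪ X = {1, 2, 3, 4, 5, 6, 7, 8, 10, 11}
(Y ∩ Z) ∪ (W ∪ X) = {1, 2, 3, 4, 5, 6, 7, 8, 9, 10, 11}
1 ∈ (Y ∩ Z) ∪ (W ∪ X) but 1 ∉ (Y ∩ Z) ∩ (X ∪ W), so they differ.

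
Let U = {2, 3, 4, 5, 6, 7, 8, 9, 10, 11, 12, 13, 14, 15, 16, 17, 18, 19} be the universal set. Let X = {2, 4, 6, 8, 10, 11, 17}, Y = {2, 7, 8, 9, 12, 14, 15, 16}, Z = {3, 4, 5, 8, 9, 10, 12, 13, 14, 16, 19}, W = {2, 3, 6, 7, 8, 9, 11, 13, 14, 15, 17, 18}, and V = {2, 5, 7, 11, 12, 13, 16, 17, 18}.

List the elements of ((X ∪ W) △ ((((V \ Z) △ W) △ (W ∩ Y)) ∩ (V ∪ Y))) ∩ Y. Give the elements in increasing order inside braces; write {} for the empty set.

X ∪ W = {2, 3, 4, 6, 7, 8, 9, 10, 11, 13, 14, 15, 17, 18}
V \ Z = {2, 7, 11, 17, 18}
(V \ Z) △ W = {3, 6, 8, 9, 13, 14, 15}
W ∩ Y = {2, 7, 8, 9, 14, 15}
((V \ Z) △ W) △ (W ∩ Y) = {2, 3, 6, 7, 13}
V ∪ Y = {2, 5, 7, 8, 9, 11, 12, 13, 14, 15, 16, 17, 18}
(((V \ Z) △ W) △ (W ∩ Y)) ∩ (V ∪ Y) = {2, 7, 13}
(X ∪ W) △ ((((V \ Z) △ W) △ (W ∩ Y)) ∩ (V ∪ Y)) = {3, 4, 6, 8, 9, 10, 11, 14, 15, 17, 18}
((X ∪ W) △ ((((V \ Z) △ W) △ (W ∩ Y)) ∩ (V ∪ Y))) ∩ Y = {8, 9, 14, 15}

{8, 9, 14, 15}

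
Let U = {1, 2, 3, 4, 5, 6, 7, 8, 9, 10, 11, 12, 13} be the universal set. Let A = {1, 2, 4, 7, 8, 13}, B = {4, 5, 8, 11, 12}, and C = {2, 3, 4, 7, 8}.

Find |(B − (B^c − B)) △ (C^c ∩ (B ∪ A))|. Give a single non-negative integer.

4

B^c = {1, 2, 3, 6, 7, 9, 10, 13}
B^c − B = {1, 2, 3, 6, 7, 9, 10, 13}
B − (B^c − B) = {4, 5, 8, 11, 12}
C^c = {1, 5, 6, 9, 10, 11, 12, 13}
B ∪ A = {1, 2, 4, 5, 7, 8, 11, 12, 13}
C^c ∩ (B ∪ A) = {1, 5, 11, 12, 13}
(B − (B^c − B)) △ (C^c ∩ (B ∪ A)) = {1, 4, 8, 13}
|(B − (B^c − B)) △ (C^c ∩ (B ∪ A))| = 4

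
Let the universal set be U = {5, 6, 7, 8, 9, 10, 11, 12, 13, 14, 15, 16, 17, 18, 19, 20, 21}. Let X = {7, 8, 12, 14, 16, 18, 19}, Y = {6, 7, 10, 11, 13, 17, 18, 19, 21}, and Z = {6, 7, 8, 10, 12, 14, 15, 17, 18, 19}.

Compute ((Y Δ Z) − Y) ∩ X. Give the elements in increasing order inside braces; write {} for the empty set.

{8, 12, 14}

Y Δ Z = {8, 11, 12, 13, 14, 15, 21}
(Y Δ Z) − Y = {8, 12, 14, 15}
((Y Δ Z) − Y) ∩ X = {8, 12, 14}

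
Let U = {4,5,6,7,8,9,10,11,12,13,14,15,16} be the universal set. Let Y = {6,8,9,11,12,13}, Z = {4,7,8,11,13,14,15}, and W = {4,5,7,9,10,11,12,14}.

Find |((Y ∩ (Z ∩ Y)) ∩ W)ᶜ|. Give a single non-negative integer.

12

Z ∩ Y = {8,11,13}
Y ∩ (Z ∩ Y) = {8,11,13}
(Y ∩ (Z ∩ Y)) ∩ W = {11}
((Y ∩ (Z ∩ Y)) ∩ W)ᶜ = {4,5,6,7,8,9,10,12,13,14,15,16}
|((Y ∩ (Z ∩ Y)) ∩ W)ᶜ| = 12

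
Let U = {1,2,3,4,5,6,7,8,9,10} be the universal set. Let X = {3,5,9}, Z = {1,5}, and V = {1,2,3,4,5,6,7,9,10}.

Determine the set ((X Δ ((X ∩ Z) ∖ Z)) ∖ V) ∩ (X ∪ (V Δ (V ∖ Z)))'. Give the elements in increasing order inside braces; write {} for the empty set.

{}

X ∩ Z = {5}
(X ∩ Z) ∖ Z = {}
X Δ ((X ∩ Z) ∖ Z) = {3,5,9}
(X Δ ((X ∩ Z) ∖ Z)) ∖ V = {}
V ∖ Z = {2,3,4,6,7,9,10}
V Δ (V ∖ Z) = {1,5}
X ∪ (V Δ (V ∖ Z)) = {1,3,5,9}
(X ∪ (V Δ (V ∖ Z)))' = {2,4,6,7,8,10}
((X Δ ((X ∩ Z) ∖ Z)) ∖ V) ∩ (X ∪ (V Δ (V ∖ Z)))' = {}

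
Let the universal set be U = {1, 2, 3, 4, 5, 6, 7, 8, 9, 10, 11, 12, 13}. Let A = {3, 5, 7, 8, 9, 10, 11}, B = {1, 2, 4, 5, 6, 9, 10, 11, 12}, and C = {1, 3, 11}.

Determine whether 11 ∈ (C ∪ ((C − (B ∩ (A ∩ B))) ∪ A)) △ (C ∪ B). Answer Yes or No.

No

11 ∈ A and 11 ∈ B, so 11 ∈ A ∩ B
11 ∈ B and 11 ∈ (A ∩ B), so 11 ∈ B ∩ (A ∩ B)
11 ∈ C and 11 ∈ (B ∩ (A ∩ B)), so 11 ∉ C − (B ∩ (A ∩ B))
11 ∉ (C − (B ∩ (A ∩ B))) and 11 ∈ A, so 11 ∈ (C − (B ∩ (A ∩ B))) ∪ A
11 ∈ C and 11 ∈ ((C − (B ∩ (A ∩ B))) ∪ A), so 11 ∈ C ∪ ((C − (B ∩ (A ∩ B))) ∪ A)
11 ∈ C and 11 ∈ B, so 11 ∈ C ∪ B
11 ∈ (C ∪ ((C − (B ∩ (A ∩ B))) ∪ A)) and 11 ∈ (C ∪ B), so 11 ∉ (C ∪ ((C − (B ∩ (A ∩ B))) ∪ A)) △ (C ∪ B)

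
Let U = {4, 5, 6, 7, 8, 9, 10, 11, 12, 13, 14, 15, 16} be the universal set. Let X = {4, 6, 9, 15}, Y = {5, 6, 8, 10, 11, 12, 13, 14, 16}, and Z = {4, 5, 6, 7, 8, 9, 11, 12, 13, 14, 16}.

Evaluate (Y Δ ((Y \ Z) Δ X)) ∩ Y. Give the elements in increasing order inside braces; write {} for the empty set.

Y \ Z = {10}
(Y \ Z) Δ X = {4, 6, 9, 10, 15}
Y Δ ((Y \ Z) Δ X) = {4, 5, 8, 9, 11, 12, 13, 14, 15, 16}
(Y Δ ((Y \ Z) Δ X)) ∩ Y = {5, 8, 11, 12, 13, 14, 16}

{5, 8, 11, 12, 13, 14, 16}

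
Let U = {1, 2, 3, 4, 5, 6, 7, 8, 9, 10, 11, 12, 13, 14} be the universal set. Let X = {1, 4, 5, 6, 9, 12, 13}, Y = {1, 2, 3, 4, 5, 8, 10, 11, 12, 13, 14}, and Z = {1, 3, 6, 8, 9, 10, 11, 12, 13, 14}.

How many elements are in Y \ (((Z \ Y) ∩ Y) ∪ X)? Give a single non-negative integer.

Z \ Y = {6, 9}
(Z \ Y) ∩ Y = {}
((Z \ Y) ∩ Y) ∪ X = {1, 4, 5, 6, 9, 12, 13}
Y \ (((Z \ Y) ∩ Y) ∪ X) = {2, 3, 8, 10, 11, 14}
|Y \ (((Z \ Y) ∩ Y) ∪ X)| = 6

6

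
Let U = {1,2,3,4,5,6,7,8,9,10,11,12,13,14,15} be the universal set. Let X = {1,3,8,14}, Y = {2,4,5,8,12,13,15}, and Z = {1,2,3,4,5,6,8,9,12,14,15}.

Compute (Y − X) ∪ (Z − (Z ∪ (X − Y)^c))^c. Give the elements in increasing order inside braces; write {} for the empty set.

{1,2,3,4,5,6,7,8,9,10,11,12,13,14,15}

Y − X = {2,4,5,12,13,15}
X − Y = {1,3,14}
(X − Y)^c = {2,4,5,6,7,8,9,10,11,12,13,15}
Z ∪ (X − Y)^c = {1,2,3,4,5,6,7,8,9,10,11,12,13,14,15}
Z − (Z ∪ (X − Y)^c) = {}
(Z − (Z ∪ (X − Y)^c))^c = {1,2,3,4,5,6,7,8,9,10,11,12,13,14,15}
(Y − X) ∪ (Z − (Z ∪ (X − Y)^c))^c = {1,2,3,4,5,6,7,8,9,10,11,12,13,14,15}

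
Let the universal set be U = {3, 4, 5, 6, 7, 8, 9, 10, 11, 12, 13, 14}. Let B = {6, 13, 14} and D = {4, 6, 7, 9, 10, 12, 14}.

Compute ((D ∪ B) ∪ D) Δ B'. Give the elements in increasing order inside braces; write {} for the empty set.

D ∪ B = {4, 6, 7, 9, 10, 12, 13, 14}
(D ∪ B) ∪ D = {4, 6, 7, 9, 10, 12, 13, 14}
B' = {3, 4, 5, 7, 8, 9, 10, 11, 12}
((D ∪ B) ∪ D) Δ B' = {3, 5, 6, 8, 11, 13, 14}

{3, 5, 6, 8, 11, 13, 14}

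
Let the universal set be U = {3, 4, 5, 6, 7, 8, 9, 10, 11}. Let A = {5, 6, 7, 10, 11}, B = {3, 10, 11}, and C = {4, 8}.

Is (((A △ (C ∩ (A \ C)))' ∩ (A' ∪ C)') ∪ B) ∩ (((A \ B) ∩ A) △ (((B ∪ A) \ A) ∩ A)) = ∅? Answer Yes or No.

Yes

A \ C = {5, 6, 7, 10, 11}
C ∩ (A \ C) = {}
A △ (C ∩ (A \ C)) = {5, 6, 7, 10, 11}
(A △ (C ∩ (A \ C)))' = {3, 4, 8, 9}
A' = {3, 4, 8, 9}
A' ∪ C = {3, 4, 8, 9}
(A' ∪ C)' = {5, 6, 7, 10, 11}
(A △ (C ∩ (A \ C)))' ∩ (A' ∪ C)' = {}
((A △ (C ∩ (A \ C)))' ∩ (A' ∪ C)') ∪ B = {3, 10, 11}
A \ B = {5, 6, 7}
(A \ B) ∩ A = {5, 6, 7}
B ∪ A = {3, 5, 6, 7, 10, 11}
(B ∪ A) \ A = {3}
((B ∪ A) \ A) ∩ A = {}
((A \ B) ∩ A) △ (((B ∪ A) \ A) ∩ A) = {5, 6, 7}
{3, 10, 11} and {5, 6, 7} share no elements.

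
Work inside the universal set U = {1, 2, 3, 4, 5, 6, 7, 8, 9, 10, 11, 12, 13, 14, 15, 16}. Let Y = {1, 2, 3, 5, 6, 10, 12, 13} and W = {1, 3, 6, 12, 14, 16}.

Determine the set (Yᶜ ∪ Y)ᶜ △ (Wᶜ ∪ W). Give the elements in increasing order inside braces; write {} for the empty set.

Yᶜ = {4, 7, 8, 9, 11, 14, 15, 16}
Yᶜ ∪ Y = {1, 2, 3, 4, 5, 6, 7, 8, 9, 10, 11, 12, 13, 14, 15, 16}
(Yᶜ ∪ Y)ᶜ = {}
Wᶜ = {2, 4, 5, 7, 8, 9, 10, 11, 13, 15}
Wᶜ ∪ W = {1, 2, 3, 4, 5, 6, 7, 8, 9, 10, 11, 12, 13, 14, 15, 16}
(Yᶜ ∪ Y)ᶜ △ (Wᶜ ∪ W) = {1, 2, 3, 4, 5, 6, 7, 8, 9, 10, 11, 12, 13, 14, 15, 16}

{1, 2, 3, 4, 5, 6, 7, 8, 9, 10, 11, 12, 13, 14, 15, 16}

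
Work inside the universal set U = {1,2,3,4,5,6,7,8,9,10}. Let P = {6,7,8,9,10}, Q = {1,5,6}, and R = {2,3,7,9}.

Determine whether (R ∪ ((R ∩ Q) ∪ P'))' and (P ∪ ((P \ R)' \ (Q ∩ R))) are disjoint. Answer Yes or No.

No

R ∩ Q = {}
P' = {1,2,3,4,5}
(R ∩ Q) ∪ P' = {1,2,3,4,5}
R ∪ ((R ∩ Q) ∪ P') = {1,2,3,4,5,7,9}
(R ∪ ((R ∩ Q) ∪ P'))' = {6,8,10}
P \ R = {6,8,10}
(P \ R)' = {1,2,3,4,5,7,9}
Q ∩ R = {}
(P \ R)' \ (Q ∩ R) = {1,2,3,4,5,7,9}
P ∪ ((P \ R)' \ (Q ∩ R)) = {1,2,3,4,5,6,7,8,9,10}
6 lies in both, so they are not disjoint.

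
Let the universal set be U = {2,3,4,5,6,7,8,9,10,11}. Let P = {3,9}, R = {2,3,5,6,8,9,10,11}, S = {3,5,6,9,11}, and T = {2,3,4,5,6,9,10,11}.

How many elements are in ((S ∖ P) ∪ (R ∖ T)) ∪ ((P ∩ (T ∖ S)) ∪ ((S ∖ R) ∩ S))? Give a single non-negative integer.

S ∖ P = {5,6,11}
R ∖ T = {8}
(S ∖ P) ∪ (R ∖ T) = {5,6,8,11}
T ∖ S = {2,4,10}
P ∩ (T ∖ S) = {}
S ∖ R = {}
(S ∖ R) ∩ S = {}
(P ∩ (T ∖ S)) ∪ ((S ∖ R) ∩ S) = {}
((S ∖ P) ∪ (R ∖ T)) ∪ ((P ∩ (T ∖ S)) ∪ ((S ∖ R) ∩ S)) = {5,6,8,11}
|((S ∖ P) ∪ (R ∖ T)) ∪ ((P ∩ (T ∖ S)) ∪ ((S ∖ R) ∩ S))| = 4

4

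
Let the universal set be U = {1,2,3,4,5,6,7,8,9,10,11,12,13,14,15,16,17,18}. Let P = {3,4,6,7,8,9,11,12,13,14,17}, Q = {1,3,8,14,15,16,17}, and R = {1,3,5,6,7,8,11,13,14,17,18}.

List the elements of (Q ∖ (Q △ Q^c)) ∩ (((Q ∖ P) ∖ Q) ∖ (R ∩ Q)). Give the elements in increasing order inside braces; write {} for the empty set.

{}

Q^c = {2,4,5,6,7,9,10,11,12,13,18}
Q △ Q^c = {1,2,3,4,5,6,7,8,9,10,11,12,13,14,15,16,17,18}
Q ∖ (Q △ Q^c) = {}
Q ∖ P = {1,15,16}
(Q ∖ P) ∖ Q = {}
R ∩ Q = {1,3,8,14,17}
((Q ∖ P) ∖ Q) ∖ (R ∩ Q) = {}
(Q ∖ (Q △ Q^c)) ∩ (((Q ∖ P) ∖ Q) ∖ (R ∩ Q)) = {}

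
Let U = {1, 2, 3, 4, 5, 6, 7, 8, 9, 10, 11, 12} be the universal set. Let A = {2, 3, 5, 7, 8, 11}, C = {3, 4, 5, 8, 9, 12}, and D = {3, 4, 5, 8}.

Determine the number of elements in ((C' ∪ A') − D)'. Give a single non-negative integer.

4

C' = {1, 2, 6, 7, 10, 11}
A' = {1, 4, 6, 9, 10, 12}
C' ∪ A' = {1, 2, 4, 6, 7, 9, 10, 11, 12}
(C' ∪ A') − D = {1, 2, 6, 7, 9, 10, 11, 12}
((C' ∪ A') − D)' = {3, 4, 5, 8}
|((C' ∪ A') − D)'| = 4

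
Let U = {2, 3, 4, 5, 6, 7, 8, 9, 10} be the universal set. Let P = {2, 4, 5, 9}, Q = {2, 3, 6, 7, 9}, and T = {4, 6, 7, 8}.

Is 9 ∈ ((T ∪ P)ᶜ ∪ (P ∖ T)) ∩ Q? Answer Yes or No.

9 ∉ T and 9 ∈ P, so 9 ∈ T ∪ P
9 ∉ (T ∪ P)ᶜ since 9 ∈ (T ∪ P)
9 ∈ P and 9 ∉ T, so 9 ∈ P ∖ T
9 ∉ (T ∪ P)ᶜ and 9 ∈ (P ∖ T), so 9 ∈ (T ∪ P)ᶜ ∪ (P ∖ T)
9 ∈ ((T ∪ P)ᶜ ∪ (P ∖ T)) and 9 ∈ Q, so 9 ∈ ((T ∪ P)ᶜ ∪ (P ∖ T)) ∩ Q

Yes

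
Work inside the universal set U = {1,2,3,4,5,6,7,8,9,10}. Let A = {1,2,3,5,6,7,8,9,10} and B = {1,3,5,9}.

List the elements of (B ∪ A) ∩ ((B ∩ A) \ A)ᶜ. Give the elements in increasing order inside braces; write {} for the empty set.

{1,2,3,5,6,7,8,9,10}

B ∪ A = {1,2,3,5,6,7,8,9,10}
B ∩ A = {1,3,5,9}
(B ∩ A) \ A = {}
((B ∩ A) \ A)ᶜ = {1,2,3,4,5,6,7,8,9,10}
(B ∪ A) ∩ ((B ∩ A) \ A)ᶜ = {1,2,3,5,6,7,8,9,10}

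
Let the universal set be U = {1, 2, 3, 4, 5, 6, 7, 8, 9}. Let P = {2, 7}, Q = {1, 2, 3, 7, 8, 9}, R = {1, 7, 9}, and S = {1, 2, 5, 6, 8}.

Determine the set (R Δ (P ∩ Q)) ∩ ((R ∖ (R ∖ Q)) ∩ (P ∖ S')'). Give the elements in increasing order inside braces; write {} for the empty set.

{1, 9}

P ∩ Q = {2, 7}
R Δ (P ∩ Q) = {1, 2, 9}
R ∖ Q = {}
R ∖ (R ∖ Q) = {1, 7, 9}
S' = {3, 4, 7, 9}
P ∖ S' = {2}
(P ∖ S')' = {1, 3, 4, 5, 6, 7, 8, 9}
(R ∖ (R ∖ Q)) ∩ (P ∖ S')' = {1, 7, 9}
(R Δ (P ∩ Q)) ∩ ((R ∖ (R ∖ Q)) ∩ (P ∖ S')') = {1, 9}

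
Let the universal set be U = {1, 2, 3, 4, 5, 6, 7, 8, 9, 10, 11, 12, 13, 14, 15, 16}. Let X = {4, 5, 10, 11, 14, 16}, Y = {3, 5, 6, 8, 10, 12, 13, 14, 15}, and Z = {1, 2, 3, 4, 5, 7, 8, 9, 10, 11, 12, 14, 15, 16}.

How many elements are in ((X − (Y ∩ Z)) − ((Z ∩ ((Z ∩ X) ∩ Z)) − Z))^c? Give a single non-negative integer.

Y ∩ Z = {3, 5, 8, 10, 12, 14, 15}
X − (Y ∩ Z) = {4, 11, 16}
Z ∩ X = {4, 5, 10, 11, 14, 16}
(Z ∩ X) ∩ Z = {4, 5, 10, 11, 14, 16}
Z ∩ ((Z ∩ X) ∩ Z) = {4, 5, 10, 11, 14, 16}
(Z ∩ ((Z ∩ X) ∩ Z)) − Z = {}
(X − (Y ∩ Z)) − ((Z ∩ ((Z ∩ X) ∩ Z)) − Z) = {4, 11, 16}
((X − (Y ∩ Z)) − ((Z ∩ ((Z ∩ X) ∩ Z)) − Z))^c = {1, 2, 3, 5, 6, 7, 8, 9, 10, 12, 13, 14, 15}
|((X − (Y ∩ Z)) − ((Z ∩ ((Z ∩ X) ∩ Z)) − Z))^c| = 13

13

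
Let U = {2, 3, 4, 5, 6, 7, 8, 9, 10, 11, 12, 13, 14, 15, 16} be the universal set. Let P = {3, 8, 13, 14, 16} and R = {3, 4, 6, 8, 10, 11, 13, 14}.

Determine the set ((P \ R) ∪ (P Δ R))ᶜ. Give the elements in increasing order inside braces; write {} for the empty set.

{2, 3, 5, 7, 8, 9, 12, 13, 14, 15}

P \ R = {16}
P Δ R = {4, 6, 10, 11, 16}
(P \ R) ∪ (P Δ R) = {4, 6, 10, 11, 16}
((P \ R) ∪ (P Δ R))ᶜ = {2, 3, 5, 7, 8, 9, 12, 13, 14, 15}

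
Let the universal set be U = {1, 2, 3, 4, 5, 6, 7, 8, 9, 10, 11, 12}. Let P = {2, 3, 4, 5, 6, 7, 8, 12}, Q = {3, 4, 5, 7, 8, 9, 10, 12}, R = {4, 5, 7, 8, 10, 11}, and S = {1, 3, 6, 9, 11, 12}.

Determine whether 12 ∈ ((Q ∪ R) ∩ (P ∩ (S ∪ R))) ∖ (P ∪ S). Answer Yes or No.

No

12 ∈ Q and 12 ∉ R, so 12 ∈ Q ∪ R
12 ∈ S and 12 ∉ R, so 12 ∈ S ∪ R
12 ∈ P and 12 ∈ (S ∪ R), so 12 ∈ P ∩ (S ∪ R)
12 ∈ (Q ∪ R) and 12 ∈ (P ∩ (S ∪ R)), so 12 ∈ (Q ∪ R) ∩ (P ∩ (S ∪ R))
12 ∈ P and 12 ∈ S, so 12 ∈ P ∪ S
12 ∈ ((Q ∪ R) ∩ (P ∩ (S ∪ R))) and 12 ∈ (P ∪ S), so 12 ∉ ((Q ∪ R) ∩ (P ∩ (S ∪ R))) ∖ (P ∪ S)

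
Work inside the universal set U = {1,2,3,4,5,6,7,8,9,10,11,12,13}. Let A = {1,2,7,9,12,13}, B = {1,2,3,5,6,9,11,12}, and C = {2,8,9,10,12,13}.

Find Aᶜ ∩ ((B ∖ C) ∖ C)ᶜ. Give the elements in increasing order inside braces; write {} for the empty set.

{4,8,10}

Aᶜ = {3,4,5,6,8,10,11}
B ∖ C = {1,3,5,6,11}
(B ∖ C) ∖ C = {1,3,5,6,11}
((B ∖ C) ∖ C)ᶜ = {2,4,7,8,9,10,12,13}
Aᶜ ∩ ((B ∖ C) ∖ C)ᶜ = {4,8,10}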